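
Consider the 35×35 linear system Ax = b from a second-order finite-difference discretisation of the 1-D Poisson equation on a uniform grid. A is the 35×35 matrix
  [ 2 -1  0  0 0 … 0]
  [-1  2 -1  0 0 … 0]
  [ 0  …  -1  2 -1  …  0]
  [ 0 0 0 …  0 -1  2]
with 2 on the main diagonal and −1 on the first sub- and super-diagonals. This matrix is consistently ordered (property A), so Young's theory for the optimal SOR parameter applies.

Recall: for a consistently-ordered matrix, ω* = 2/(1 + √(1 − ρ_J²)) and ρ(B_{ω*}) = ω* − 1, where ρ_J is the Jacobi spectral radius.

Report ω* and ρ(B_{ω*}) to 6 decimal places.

B_J for the 35×35 system has eigenvalues cos(kπ/36); ρ_J = cos(π/36) = 0.996195.
root = sin(π/36) = 0.0871557  (since 1−cos² = sin²).
So ω* = 2/1.0871557 = 1.839663 (Young).
and ρ(B_{ω*}) = 1.839663 − 1 = 0.839663.

ω* = 1.839663, ρ_SOR = 0.839663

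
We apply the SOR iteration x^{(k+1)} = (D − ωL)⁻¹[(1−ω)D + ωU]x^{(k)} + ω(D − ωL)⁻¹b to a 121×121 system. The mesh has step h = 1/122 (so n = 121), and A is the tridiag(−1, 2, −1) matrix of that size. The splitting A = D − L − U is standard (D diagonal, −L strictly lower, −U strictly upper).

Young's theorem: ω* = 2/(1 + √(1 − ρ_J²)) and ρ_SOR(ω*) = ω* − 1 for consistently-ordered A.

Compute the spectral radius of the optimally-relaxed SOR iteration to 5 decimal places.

ρ_SOR = 0.94980

[ρ_J] n=121: ρ(B_J) = cos(π/(n+1)) = cos(π/122) = 0.99967.
1 − cos²(π/122) = sin²(π/122) ⇒ √(1−ρ_J²) = sin(π/122) = 0.025748.
ω* = 2/(1+0.025748) = 1.94980
[ρ_SOR] ω* − 1 = 0.94980.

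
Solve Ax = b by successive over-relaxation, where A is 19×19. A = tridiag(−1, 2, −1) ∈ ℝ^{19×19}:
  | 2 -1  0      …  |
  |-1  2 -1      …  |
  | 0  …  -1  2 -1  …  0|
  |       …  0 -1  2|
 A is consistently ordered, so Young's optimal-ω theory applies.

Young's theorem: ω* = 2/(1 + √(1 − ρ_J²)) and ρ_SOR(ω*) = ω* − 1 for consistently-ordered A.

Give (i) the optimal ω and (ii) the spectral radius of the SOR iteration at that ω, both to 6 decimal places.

ω* = 1.729454, ρ_SOR = 0.729454

ρ_J = max_k |cos(kπ/20)| = cos(π/20) = 0.987688
root = sin(π/20) = 0.1564345  (since 1−cos² = sin²).
Young: ω* = 2/(1+√(1−ρ_J²)) = 2/(1+0.1564345) = 2/1.1564345 = 1.729454.
ρ_SOR = ω* − 1 ≈ 0.729454.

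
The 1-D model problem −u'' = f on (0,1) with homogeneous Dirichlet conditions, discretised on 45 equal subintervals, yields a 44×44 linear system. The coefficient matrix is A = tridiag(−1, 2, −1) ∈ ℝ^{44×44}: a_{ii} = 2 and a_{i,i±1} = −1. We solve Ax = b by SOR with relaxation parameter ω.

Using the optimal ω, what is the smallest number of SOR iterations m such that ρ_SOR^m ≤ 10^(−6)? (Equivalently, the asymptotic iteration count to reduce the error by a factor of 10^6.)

m = 99

With n=44, ρ(Jacobi) = cos(π/45) = 0.9975641.
√(1−ρ_J²) simplifies to sin(π/45) = 0.0697565.
ω* = 2/(1 + 0.0697565) = 2/1.0697565 = 1.8695843.
ρ_SOR = ω* − 1 = 1.8695843 − 1 = 0.8695843.
ρ_SOR^m ≤ 10^(−6) ⇔ m ≥ 6·ln10/(−ln 0.8695843) = 13.8155/0.13974 = 98.866; m = ⌈98.866⌉ = 99.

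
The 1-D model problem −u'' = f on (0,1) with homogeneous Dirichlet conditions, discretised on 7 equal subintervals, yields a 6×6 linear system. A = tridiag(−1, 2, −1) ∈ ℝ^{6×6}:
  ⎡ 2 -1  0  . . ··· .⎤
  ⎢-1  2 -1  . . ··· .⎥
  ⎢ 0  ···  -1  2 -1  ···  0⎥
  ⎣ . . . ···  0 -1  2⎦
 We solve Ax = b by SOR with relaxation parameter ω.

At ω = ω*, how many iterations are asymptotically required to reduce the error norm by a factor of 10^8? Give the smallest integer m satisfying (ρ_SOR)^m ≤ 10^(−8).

m = 20

spectrum of D⁻¹(L+U) = {cos(kπ/7) : 1≤k≤6}; ρ_J = cos(π/7) = 0.9009689.
√(1−ρ_J²) simplifies to sin(π/7) = 0.4338837.
[ω*] 2 ÷ (1 + 0.4338837) = 2 ÷ 1.4338837 = 1.3948133.
[ρ_SOR] ω* − 1 = 0.3948133.
For 8 digits: m = 8·ln10 / (−ln 0.3948133) = 18.4207/0.929342 = 19.821; round up → m = 20.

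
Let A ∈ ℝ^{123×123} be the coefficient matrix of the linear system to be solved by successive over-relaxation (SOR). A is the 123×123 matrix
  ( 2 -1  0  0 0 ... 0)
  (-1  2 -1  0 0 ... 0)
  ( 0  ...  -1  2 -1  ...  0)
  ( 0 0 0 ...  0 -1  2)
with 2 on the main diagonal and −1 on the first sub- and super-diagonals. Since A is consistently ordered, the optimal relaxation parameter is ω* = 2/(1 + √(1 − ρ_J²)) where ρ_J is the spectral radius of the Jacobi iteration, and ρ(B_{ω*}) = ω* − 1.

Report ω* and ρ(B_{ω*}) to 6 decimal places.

spectrum of D⁻¹(L+U) = {cos(kπ/124) : 1≤k≤123}; ρ_J = cos(π/124) = 0.999679.
√(1 − cos²(π/124)) = sin(π/124) ≈ 0.0253327.
[ω*] 2 ÷ (1 + 0.0253327) = 2 ÷ 1.0253327 = 1.950586.
[ρ_SOR] ω* − 1 = 0.950586.

ω* = 1.950586, ρ_SOR = 0.950586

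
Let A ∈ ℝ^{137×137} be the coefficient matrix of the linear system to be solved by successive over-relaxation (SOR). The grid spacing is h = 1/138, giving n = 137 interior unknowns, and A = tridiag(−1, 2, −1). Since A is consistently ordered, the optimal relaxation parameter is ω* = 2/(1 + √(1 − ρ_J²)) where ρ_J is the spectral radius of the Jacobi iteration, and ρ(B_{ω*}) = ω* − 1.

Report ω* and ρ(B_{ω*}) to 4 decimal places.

ω* = 1.9555, ρ_SOR = 0.9555

n=137: λ(B_J) = 1 − λ(A)/2 = cos(kπ/138); k=1 gives ρ_J = 0.9997.
√(1−ρ_J²) = |sin(π/138)| = 0.02276
Young: ω* = 2/(1+√(1−ρ_J²)) = 2/(1+0.02276) = 2/1.02276 = 1.9555.
At ω = 1.9555 every |λ(B_ω)| = ω−1, so ρ_SOR = 0.9555.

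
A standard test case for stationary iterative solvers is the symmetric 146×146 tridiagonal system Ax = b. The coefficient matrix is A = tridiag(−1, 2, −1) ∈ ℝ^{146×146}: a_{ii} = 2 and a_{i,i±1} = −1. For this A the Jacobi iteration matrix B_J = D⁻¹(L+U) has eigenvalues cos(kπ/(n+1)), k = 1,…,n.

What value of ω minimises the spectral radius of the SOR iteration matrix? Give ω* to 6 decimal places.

[ρ_J] n=146: ρ(B_J) = cos(π/(n+1)) = cos(π/147) = 0.999772.
1 − cos²(π/147) = sin²(π/147) ⇒ √(1−ρ_J²) = sin(π/147) = 0.0213698.
So ω* = 2/1.0213698 = 1.958155 (Young).
Hence ρ(B_{ω*}) = 1.958155 − 1 = 0.958155.

ω* = 1.958155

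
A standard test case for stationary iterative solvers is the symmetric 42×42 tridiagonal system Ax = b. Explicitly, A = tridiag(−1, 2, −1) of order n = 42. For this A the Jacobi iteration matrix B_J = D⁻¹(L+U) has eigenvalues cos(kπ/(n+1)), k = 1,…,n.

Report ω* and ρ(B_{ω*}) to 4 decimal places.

ω* = 1.8639, ρ_SOR = 0.8639

n=42: λ(B_J) = 1 − λ(A)/2 = cos(kπ/43); k=1 gives ρ_J = 0.9973.
√(1−ρ_J²) = |sin(π/43)| = 0.07300
ω* = 2 / (1 + 0.07300) = 2 / 1.07300 ≈ 1.8639.
[ρ_SOR] ω* − 1 = 0.8639.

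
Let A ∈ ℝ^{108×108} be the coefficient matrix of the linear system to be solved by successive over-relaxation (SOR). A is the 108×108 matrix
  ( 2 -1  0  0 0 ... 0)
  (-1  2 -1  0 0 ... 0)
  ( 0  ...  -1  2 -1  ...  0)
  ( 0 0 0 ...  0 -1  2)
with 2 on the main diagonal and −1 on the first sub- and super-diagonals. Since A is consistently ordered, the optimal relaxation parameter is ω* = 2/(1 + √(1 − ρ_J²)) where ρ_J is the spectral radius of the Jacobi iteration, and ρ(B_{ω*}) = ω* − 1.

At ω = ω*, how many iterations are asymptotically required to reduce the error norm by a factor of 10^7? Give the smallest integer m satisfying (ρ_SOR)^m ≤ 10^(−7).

B_J for the 108×108 system has eigenvalues cos(kπ/109); ρ_J = cos(π/109) = 0.9995847.
√(1 − cos²(π/109)) = sin(π/109) ≈ 0.0288180.
So ω* = 2/1.0288180 = 1.9439784 (Young).
ρ_SOR = ω* − 1 ≈ 0.9439784.
Need (0.9439784)^m ≤ 10^(−7): m ≥ 7·ln10/|ln 0.9439784| = 16.1181/0.057652 = 279.576 ⇒ m = 280.

m = 280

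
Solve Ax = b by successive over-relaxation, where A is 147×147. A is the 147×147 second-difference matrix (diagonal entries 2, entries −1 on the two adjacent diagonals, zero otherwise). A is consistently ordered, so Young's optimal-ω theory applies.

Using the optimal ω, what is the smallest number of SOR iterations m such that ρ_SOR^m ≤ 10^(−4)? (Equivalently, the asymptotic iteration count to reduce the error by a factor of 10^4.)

m = 217

[ρ_J] n=147: ρ(B_J) = cos(π/(n+1)) = cos(π/148) = 0.9997747.
1 − cos²(π/148) = sin²(π/148) ⇒ √(1−ρ_J²) = sin(π/148) = 0.0212254.
ω* = 2/(1+0.0212254) = 1.9584315
[ρ_SOR] ω* − 1 = 0.9584315.
m ≥ 4·ln10 / (−ln 0.9584315) = 216.932; smallest integer m = 217.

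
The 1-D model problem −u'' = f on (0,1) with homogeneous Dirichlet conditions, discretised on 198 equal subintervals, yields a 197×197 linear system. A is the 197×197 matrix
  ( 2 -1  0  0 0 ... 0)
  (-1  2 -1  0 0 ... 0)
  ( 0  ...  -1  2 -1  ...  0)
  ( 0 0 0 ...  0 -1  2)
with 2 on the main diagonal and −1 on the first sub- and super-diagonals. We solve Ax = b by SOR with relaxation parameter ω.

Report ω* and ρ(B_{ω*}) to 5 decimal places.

spectrum of D⁻¹(L+U) = {cos(kπ/198) : 1≤k≤197}; ρ_J = cos(π/198) = 0.99987.
root = sin(π/198) = 0.015866  (since 1−cos² = sin²).
ω* = 2/(1+0.015866) = 1.96876
Hence ρ(B_{ω*}) = 1.96876 − 1 = 0.96876.

ω* = 1.96876, ρ_SOR = 0.96876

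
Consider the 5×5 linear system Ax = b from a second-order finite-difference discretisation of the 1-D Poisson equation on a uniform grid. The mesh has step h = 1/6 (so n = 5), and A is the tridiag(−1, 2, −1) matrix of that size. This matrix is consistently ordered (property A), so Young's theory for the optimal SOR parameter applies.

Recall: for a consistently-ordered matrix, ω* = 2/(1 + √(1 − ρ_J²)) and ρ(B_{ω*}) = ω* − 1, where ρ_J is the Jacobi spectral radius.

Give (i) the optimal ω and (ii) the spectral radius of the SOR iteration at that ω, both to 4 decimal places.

With n=5, ρ(Jacobi) = cos(π/6) = 0.8660.
√(1 − cos²(π/6)) = sin(π/6) ≈ 0.50000.
Young: ω* = 2/(1+√(1−ρ_J²)) = 2/(1+0.50000) = 2/1.50000 = 1.3333.
ρ_SOR = ω* − 1 ≈ 0.3333.

ω* = 1.3333, ρ_SOR = 0.3333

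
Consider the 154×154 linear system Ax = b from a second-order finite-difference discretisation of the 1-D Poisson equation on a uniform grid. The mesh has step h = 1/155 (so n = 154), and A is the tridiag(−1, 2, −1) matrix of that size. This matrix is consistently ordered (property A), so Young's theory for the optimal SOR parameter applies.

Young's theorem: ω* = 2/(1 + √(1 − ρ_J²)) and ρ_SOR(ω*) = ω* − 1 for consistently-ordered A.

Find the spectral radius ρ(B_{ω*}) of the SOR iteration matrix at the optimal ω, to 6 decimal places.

With n=154, ρ(Jacobi) = cos(π/155) = 0.999795.
√(1 − cos²(π/155)) = sin(π/155) ≈ 0.0202670.
ω* = 2/(1+0.0202670) = 1.960271
and ρ(B_{ω*}) = 1.960271 − 1 = 0.960271.

ρ_SOR = 0.960271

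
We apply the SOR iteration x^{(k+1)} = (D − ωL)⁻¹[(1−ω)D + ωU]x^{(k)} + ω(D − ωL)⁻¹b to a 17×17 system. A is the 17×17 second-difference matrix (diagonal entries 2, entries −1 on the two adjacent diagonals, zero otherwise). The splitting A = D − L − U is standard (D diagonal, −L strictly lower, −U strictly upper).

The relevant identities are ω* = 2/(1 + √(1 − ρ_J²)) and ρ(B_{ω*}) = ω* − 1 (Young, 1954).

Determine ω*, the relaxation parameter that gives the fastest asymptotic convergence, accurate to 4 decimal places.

With n=17, ρ(Jacobi) = cos(π/18) = 0.9848.
1 − cos²(π/18) = sin²(π/18) ⇒ √(1−ρ_J²) = sin(π/18) = 0.17365.
ω* = 2 / (1 + 0.17365) = 2 / 1.17365 ≈ 1.7041.
[ρ_SOR] ω* − 1 = 0.7041.

ω* = 1.7041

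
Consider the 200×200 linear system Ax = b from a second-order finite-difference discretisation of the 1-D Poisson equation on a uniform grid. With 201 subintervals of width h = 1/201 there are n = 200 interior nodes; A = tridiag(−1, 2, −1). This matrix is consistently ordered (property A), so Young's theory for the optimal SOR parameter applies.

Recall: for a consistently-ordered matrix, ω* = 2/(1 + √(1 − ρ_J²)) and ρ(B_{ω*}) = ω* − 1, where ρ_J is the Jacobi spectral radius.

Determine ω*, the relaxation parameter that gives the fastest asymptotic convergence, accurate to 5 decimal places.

½·tridiag(1,0,1) at n=200: λ_k = cos(kπ/201); max |λ| at k=1 ⇒ ρ_J = cos(π/201) ≈ 0.99988.
√(1−ρ_J²) = |sin(π/201)| = 0.015629
ω* = 2/(1 + 0.015629) = 2/1.015629 = 1.96922.
At ω = 1.96922 every |λ(B_ω)| = ω−1, so ρ_SOR = 0.96922.

ω* = 1.96922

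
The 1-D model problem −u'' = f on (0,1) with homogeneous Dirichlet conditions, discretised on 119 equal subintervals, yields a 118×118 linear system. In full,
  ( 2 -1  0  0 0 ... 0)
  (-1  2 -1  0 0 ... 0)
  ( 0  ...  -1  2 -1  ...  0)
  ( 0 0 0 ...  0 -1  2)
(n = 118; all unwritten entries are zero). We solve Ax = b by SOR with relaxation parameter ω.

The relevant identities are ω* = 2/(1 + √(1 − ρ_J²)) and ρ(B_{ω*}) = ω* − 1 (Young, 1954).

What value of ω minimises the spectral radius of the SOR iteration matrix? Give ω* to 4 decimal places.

spectrum of D⁻¹(L+U) = {cos(kπ/119) : 1≤k≤118}; ρ_J = cos(π/119) = 0.9997.
1 − cos²(π/119) = sin²(π/119) ⇒ √(1−ρ_J²) = sin(π/119) = 0.02640.
So ω* = 2/1.02640 = 1.9486 (Young).
ρ(B_{ω*}) = ω*−1 = 0.9486

ω* = 1.9486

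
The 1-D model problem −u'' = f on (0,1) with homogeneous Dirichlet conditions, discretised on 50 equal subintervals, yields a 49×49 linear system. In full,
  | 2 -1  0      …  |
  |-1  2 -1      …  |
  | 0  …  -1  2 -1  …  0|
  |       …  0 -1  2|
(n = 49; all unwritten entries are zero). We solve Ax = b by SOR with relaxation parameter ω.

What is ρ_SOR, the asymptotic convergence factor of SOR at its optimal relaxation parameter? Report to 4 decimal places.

ρ_SOR = 0.8818

With n=49, ρ(Jacobi) = cos(π/50) = 0.9980.
√(1−ρ_J²) simplifies to sin(π/50) = 0.06279.
Young: ω* = 2/(1+√(1−ρ_J²)) = 2/(1+0.06279) = 2/1.06279 = 1.8818.
ρ_SOR = ω* − 1 ≈ 0.8818.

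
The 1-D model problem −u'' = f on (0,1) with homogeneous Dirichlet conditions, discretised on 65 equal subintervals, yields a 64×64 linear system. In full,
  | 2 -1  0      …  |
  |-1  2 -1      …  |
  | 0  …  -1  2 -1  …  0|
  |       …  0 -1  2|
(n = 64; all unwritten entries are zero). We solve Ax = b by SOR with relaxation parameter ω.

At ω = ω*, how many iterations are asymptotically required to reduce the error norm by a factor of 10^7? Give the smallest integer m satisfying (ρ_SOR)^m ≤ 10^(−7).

m = 167

½·tridiag(1,0,1) at n=64: λ_k = cos(kπ/65); max |λ| at k=1 ⇒ ρ_J = cos(π/65) ≈ 0.9988322.
1 − cos²(π/65) = sin²(π/65) ⇒ √(1−ρ_J²) = sin(π/65) = 0.0483134.
So ω* = 2/1.0483134 = 1.9078264 (Young).
ρ(B_{ω*}) = ω*−1 = 0.9078264
7·ln10 = 16.1181; −ln(0.9078264) = 0.0967021; m = ⌈16.1181/0.0967021⌉ = ⌈166.678⌉ = 167.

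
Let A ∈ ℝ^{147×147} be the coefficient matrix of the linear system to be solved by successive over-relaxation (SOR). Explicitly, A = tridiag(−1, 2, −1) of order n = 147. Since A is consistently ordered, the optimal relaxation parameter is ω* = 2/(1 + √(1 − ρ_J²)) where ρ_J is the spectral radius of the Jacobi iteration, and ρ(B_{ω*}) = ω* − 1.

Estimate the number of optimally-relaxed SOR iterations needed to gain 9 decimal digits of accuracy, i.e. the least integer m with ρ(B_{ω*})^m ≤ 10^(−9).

m = 489

ρ_J = max_k |cos(kπ/148)| = cos(π/148) = 0.9997747
√(1−ρ_J²) = |sin(π/148)| = 0.0212254
Then 2/(1+√(1−ρ_J²)) = 2/(1+0.0212254); ω* = 2/1.0212254 = 1.9584315.
ρ(B_{ω*}) = ω*−1 = 0.9584315
Need (0.9584315)^m ≤ 10^(−9): m ≥ 9·ln10/|ln 0.9584315| = 20.7233/0.0424572 = 488.099 ⇒ m = 489.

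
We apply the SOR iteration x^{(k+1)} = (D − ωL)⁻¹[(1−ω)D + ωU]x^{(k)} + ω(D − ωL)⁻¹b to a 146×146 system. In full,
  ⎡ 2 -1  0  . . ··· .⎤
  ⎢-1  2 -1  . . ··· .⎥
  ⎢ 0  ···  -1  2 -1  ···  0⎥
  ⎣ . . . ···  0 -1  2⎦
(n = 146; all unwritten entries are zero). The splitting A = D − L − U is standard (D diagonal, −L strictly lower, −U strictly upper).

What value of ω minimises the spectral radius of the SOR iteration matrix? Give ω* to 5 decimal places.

ρ_J = max_k |cos(kπ/147)| = cos(π/147) = 0.99977
1 − cos²(π/147) = sin²(π/147) ⇒ √(1−ρ_J²) = sin(π/147) = 0.021370.
Young: ω* = 2/(1+√(1−ρ_J²)) = 2/(1+0.021370) = 2/1.021370 = 1.95815.
ρ_SOR = ω* − 1 ≈ 0.95815.

ω* = 1.95815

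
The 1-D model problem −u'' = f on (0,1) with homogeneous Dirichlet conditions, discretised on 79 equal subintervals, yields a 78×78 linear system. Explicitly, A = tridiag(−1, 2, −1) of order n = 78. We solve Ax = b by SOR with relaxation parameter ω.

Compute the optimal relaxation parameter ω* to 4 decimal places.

spectrum of D⁻¹(L+U) = {cos(kπ/79) : 1≤k≤78}; ρ_J = cos(π/79) = 0.9992.
1 − cos²(π/79) = sin²(π/79) ⇒ √(1−ρ_J²) = sin(π/79) = 0.03976.
ω* = 2 / (1 + 0.03976) = 2 / 1.03976 ≈ 1.9235.
At ω = 1.9235 every |λ(B_ω)| = ω−1, so ρ_SOR = 0.9235.

ω* = 1.9235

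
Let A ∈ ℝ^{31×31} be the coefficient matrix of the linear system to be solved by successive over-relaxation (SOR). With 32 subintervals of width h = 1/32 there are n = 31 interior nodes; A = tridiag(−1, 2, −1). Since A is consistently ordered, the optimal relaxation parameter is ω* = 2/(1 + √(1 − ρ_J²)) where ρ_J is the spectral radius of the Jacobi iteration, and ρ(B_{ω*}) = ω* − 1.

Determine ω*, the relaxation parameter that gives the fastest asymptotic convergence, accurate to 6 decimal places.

½·tridiag(1,0,1) at n=31: λ_k = cos(kπ/32); max |λ| at k=1 ⇒ ρ_J = cos(π/32) ≈ 0.995185.
√(1−ρ_J²) = |sin(π/32)| = 0.0980171
ω* = 2 / (1 + 0.0980171) = 2 / 1.0980171 ≈ 1.821465.
ρ_SOR = ω* − 1 ≈ 0.821465.

ω* = 1.821465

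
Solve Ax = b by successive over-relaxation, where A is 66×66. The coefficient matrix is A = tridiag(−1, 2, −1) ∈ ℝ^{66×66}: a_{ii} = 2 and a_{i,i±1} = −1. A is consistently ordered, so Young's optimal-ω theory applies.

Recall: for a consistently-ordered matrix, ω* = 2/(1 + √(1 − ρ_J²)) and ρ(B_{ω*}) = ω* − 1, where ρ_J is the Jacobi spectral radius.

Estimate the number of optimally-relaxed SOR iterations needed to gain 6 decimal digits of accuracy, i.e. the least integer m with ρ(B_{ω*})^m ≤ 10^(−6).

m = 148

B_J for the 66×66 system has eigenvalues cos(kπ/67); ρ_J = cos(π/67) = 0.9989009.
root = sin(π/67) = 0.0468723  (since 1−cos² = sin²).
Then 2/(1+√(1−ρ_J²)) = 2/(1+0.0468723); ω* = 2/1.0468723 = 1.9104527.
ρ_SOR = ω* − 1 ≈ 0.9104527.
Need (0.9104527)^m ≤ 10^(−6): m ≥ 6·ln10/|ln 0.9104527| = 13.8155/0.0938133 = 147.266 ⇒ m = 148.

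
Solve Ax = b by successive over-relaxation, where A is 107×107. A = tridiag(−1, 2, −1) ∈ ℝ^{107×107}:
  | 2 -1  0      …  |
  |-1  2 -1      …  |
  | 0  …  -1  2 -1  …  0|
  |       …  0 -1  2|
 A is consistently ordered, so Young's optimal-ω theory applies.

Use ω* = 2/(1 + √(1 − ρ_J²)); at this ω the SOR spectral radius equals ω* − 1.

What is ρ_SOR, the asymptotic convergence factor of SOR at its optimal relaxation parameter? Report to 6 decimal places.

ρ_J = max_k |cos(kπ/108)| = cos(π/108) = 0.999577
1 − cos²(π/108) = sin²(π/108) ⇒ √(1−ρ_J²) = sin(π/108) = 0.0290847.
ω* = 2/(1 + 0.0290847) = 2/1.0290847 = 1.943475.
[ρ_SOR] ω* − 1 = 0.943475.

ρ_SOR = 0.943475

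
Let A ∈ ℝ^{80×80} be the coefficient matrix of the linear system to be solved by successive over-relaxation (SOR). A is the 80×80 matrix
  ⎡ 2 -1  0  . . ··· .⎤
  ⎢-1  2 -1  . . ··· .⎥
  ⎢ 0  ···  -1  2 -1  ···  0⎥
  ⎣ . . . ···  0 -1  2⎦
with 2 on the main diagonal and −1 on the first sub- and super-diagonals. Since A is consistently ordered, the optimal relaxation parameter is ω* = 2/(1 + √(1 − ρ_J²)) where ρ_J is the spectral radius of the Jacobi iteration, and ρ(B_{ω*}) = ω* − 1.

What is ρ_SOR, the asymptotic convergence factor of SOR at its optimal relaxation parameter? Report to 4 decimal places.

n=80: λ(B_J) = 1 − λ(A)/2 = cos(kπ/81); k=1 gives ρ_J = 0.9992.
√(1−ρ_J²) = |sin(π/81)| = 0.03878
ω* = 2/(1+0.03878) = 1.9253
At ω = 1.9253 every |λ(B_ω)| = ω−1, so ρ_SOR = 0.9253.

ρ_SOR = 0.9253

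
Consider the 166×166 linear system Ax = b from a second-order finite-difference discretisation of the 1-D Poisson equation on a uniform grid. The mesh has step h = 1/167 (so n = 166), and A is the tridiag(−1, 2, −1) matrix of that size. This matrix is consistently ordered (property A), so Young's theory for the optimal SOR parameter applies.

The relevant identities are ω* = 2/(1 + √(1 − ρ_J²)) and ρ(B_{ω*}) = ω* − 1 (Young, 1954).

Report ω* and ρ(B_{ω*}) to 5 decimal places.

ω* = 1.96307, ρ_SOR = 0.96307

n=166: λ(B_J) = 1 − λ(A)/2 = cos(kπ/167); k=1 gives ρ_J = 0.99982.
root = sin(π/167) = 0.018811  (since 1−cos² = sin²).
Then 2/(1+√(1−ρ_J²)) = 2/(1+0.018811); ω* = 2/1.018811 = 1.96307.
At ω = 1.96307 every |λ(B_ω)| = ω−1, so ρ_SOR = 0.96307.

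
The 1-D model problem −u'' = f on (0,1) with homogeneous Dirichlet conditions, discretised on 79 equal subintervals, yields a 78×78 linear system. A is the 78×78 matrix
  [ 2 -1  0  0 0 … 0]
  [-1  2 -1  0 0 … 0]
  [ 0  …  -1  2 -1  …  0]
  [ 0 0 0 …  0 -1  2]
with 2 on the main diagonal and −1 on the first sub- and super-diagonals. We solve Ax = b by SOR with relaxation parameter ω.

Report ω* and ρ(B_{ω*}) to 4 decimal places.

ω* = 1.9235, ρ_SOR = 0.9235

With n=78, ρ(Jacobi) = cos(π/79) = 0.9992.
1 − cos²(π/79) = sin²(π/79) ⇒ √(1−ρ_J²) = sin(π/79) = 0.03976.
ω* = 2/(1 + 0.03976) = 2/1.03976 = 1.9235.
[ρ_SOR] ω* − 1 = 0.9235.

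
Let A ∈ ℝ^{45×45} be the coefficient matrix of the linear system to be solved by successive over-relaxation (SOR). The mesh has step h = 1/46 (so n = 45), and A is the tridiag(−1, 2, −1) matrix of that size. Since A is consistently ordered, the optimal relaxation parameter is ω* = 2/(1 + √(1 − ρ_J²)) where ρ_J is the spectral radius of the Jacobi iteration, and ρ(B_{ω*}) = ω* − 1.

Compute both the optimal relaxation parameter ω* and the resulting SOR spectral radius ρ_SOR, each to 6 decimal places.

ω* = 1.872234, ρ_SOR = 0.872234

[ρ_J] n=45: ρ(B_J) = cos(π/(n+1)) = cos(π/46) = 0.997669.
root = sin(π/46) = 0.0682424  (since 1−cos² = sin²).
ω* = 2/(1+0.0682424) = 1.872234
Hence ρ(B_{ω*}) = 1.872234 − 1 = 0.872234.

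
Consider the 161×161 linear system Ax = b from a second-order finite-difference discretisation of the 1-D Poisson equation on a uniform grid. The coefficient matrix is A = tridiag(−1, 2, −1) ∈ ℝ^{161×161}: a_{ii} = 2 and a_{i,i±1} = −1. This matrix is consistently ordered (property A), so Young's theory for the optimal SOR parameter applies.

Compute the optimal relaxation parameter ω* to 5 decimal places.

With n=161, ρ(Jacobi) = cos(π/162) = 0.99981.
√(1−ρ_J²) = |sin(π/162)| = 0.019391
[ω*] 2 ÷ (1 + 0.019391) = 2 ÷ 1.019391 = 1.96196.
ρ(B_{ω*}) = ω*−1 = 0.96196

ω* = 1.96196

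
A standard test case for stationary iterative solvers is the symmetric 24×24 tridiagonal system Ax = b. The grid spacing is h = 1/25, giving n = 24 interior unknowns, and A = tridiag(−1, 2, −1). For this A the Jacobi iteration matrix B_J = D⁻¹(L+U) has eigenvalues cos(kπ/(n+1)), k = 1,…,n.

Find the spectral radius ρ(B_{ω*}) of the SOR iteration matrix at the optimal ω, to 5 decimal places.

[ρ_J] n=24: ρ(B_J) = cos(π/(n+1)) = cos(π/25) = 0.99211.
root = sin(π/25) = 0.125333  (since 1−cos² = sin²).
ω* = 2/(1 + 0.125333) = 2/1.125333 = 1.77725.
[ρ_SOR] ω* − 1 = 0.77725.

ρ_SOR = 0.77725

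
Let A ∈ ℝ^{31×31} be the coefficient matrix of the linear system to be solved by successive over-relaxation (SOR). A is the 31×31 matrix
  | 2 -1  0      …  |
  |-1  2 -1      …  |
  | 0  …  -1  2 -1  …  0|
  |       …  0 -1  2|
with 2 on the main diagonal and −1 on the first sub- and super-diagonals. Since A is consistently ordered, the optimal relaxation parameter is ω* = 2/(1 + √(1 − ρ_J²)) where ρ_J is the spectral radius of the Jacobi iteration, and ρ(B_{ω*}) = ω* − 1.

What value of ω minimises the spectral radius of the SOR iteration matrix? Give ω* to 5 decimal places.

ρ_J = max_k |cos(kπ/32)| = cos(π/32) = 0.99518
√(1−ρ_J²) simplifies to sin(π/32) = 0.098017.
ω* = 2 / (1 + 0.098017) = 2 / 1.098017 ≈ 1.82147.
ρ_SOR = ω* − 1 ≈ 0.82147.

ω* = 1.82147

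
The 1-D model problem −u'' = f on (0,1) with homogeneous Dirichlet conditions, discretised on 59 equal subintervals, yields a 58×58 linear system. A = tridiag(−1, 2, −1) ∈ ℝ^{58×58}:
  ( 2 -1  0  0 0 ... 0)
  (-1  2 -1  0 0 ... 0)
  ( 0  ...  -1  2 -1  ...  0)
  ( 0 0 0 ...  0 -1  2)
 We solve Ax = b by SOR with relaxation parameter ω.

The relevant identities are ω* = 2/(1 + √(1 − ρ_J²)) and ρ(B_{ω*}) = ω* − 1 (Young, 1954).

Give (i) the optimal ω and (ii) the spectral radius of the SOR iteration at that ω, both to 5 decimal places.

ρ_J = max_k |cos(kπ/59)| = cos(π/59) = 0.99858
root = sin(π/59) = 0.053222  (since 1−cos² = sin²).
ω* = 2/(1 + 0.053222) = 2/1.053222 = 1.89893.
and ρ(B_{ω*}) = 1.89893 − 1 = 0.89893.

ω* = 1.89893, ρ_SOR = 0.89893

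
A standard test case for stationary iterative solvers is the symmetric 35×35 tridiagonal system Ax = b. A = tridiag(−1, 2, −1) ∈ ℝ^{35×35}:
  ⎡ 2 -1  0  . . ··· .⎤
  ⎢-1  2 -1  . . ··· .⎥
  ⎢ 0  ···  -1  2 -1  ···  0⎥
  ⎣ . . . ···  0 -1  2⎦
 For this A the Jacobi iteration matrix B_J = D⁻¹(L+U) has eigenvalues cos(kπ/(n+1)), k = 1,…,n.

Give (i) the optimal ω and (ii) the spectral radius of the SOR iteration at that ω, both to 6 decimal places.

½·tridiag(1,0,1) at n=35: λ_k = cos(kπ/36); max |λ| at k=1 ⇒ ρ_J = cos(π/36) ≈ 0.996195.
√(1 − cos²(π/36)) = sin(π/36) ≈ 0.0871557.
ω* = 2 / (1 + 0.0871557) = 2 / 1.0871557 ≈ 1.839663.
ρ_SOR = ω* − 1 ≈ 0.839663.

ω* = 1.839663, ρ_SOR = 0.839663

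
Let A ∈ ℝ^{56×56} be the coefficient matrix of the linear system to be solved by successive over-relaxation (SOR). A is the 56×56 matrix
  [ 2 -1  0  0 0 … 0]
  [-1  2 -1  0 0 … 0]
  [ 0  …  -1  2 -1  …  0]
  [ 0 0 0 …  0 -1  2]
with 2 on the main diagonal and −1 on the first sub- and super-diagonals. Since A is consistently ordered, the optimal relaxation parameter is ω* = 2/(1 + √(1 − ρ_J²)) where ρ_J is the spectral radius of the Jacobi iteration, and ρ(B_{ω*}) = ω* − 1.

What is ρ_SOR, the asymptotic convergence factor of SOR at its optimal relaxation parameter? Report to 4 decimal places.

ρ_SOR = 0.8956

ρ_J = max_k |cos(kπ/57)| = cos(π/57) = 0.9985
√(1 − cos²(π/57)) = sin(π/57) ≈ 0.05509.
So ω* = 2/1.05509 = 1.8956 (Young).
Hence ρ(B_{ω*}) = 1.8956 − 1 = 0.8956.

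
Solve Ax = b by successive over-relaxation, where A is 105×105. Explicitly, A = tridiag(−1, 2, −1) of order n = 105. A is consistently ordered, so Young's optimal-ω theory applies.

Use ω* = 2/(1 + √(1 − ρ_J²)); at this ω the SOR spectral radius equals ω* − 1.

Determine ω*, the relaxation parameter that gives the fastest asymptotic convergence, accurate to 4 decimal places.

B_J for the 105×105 system has eigenvalues cos(kπ/106); ρ_J = cos(π/106) = 0.9996.
√(1−ρ_J²) simplifies to sin(π/106) = 0.02963.
[ω*] 2 ÷ (1 + 0.02963) = 2 ÷ 1.02963 = 1.9424.
At ω = 1.9424 every |λ(B_ω)| = ω−1, so ρ_SOR = 0.9424.

ω* = 1.9424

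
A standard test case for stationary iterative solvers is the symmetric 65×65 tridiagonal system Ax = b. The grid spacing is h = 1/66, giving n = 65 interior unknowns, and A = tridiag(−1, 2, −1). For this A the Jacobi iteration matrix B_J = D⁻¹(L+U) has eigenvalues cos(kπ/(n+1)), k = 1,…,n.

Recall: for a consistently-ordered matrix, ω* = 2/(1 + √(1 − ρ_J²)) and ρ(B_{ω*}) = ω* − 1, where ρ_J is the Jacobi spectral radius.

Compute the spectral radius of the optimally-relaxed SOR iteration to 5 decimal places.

ρ_SOR = 0.90916

spectrum of D⁻¹(L+U) = {cos(kπ/66) : 1≤k≤65}; ρ_J = cos(π/66) = 0.99887.
root = sin(π/66) = 0.047582  (since 1−cos² = sin²).
So ω* = 2/1.047582 = 1.90916 (Young).
ρ_SOR = ω* − 1 ≈ 0.90916.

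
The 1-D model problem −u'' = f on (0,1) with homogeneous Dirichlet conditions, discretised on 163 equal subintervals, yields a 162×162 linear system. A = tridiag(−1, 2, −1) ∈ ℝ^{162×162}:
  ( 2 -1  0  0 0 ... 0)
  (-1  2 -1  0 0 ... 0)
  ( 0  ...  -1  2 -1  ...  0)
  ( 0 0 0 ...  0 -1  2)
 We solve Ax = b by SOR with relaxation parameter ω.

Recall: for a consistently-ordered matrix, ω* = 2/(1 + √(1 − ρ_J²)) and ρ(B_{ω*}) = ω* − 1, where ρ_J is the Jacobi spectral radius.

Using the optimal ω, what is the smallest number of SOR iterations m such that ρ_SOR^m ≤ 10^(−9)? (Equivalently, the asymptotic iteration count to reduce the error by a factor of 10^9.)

½·tridiag(1,0,1) at n=162: λ_k = cos(kπ/163); max |λ| at k=1 ⇒ ρ_J = cos(π/163) ≈ 0.9998143.
√(1−ρ_J²) simplifies to sin(π/163) = 0.0192724.
Young: ω* = 2/(1+√(1−ρ_J²)) = 2/(1+0.0192724) = 2/1.0192724 = 1.9621840.
At ω = 1.9621840 every |λ(B_ω)| = ω−1, so ρ_SOR = 0.9621840.
m ≥ 9·ln10 / (−ln 0.9621840) = 537.575; smallest integer m = 538.

m = 538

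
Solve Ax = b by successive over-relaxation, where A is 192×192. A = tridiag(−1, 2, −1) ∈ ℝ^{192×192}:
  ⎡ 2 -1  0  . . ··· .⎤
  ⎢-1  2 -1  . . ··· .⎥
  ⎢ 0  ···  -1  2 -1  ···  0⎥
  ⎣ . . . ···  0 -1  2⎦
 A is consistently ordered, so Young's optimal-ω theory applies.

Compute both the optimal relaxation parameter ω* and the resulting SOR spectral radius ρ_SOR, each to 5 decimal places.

ρ_J = max_k |cos(kπ/193)| = cos(π/193) = 0.99987
√(1 − cos²(π/193)) = sin(π/193) ≈ 0.016277.
So ω* = 2/1.016277 = 1.96797 (Young).
ρ_SOR = ω* − 1 = 1.96797 − 1 = 0.96797.

ω* = 1.96797, ρ_SOR = 0.96797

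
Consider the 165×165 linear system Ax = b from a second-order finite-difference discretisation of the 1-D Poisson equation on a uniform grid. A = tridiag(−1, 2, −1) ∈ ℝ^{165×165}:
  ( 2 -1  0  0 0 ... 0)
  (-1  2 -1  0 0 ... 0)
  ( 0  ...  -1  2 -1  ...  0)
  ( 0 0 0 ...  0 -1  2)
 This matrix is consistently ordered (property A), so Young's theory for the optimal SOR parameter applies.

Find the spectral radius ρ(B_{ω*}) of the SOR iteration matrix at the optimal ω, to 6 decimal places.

n=165: λ(B_J) = 1 − λ(A)/2 = cos(kπ/166); k=1 gives ρ_J = 0.999821.
√(1−ρ_J²) simplifies to sin(π/166) = 0.0189241.
Young: ω* = 2/(1+√(1−ρ_J²)) = 2/(1+0.0189241) = 2/1.0189241 = 1.962855.
At ω = 1.962855 every |λ(B_ω)| = ω−1, so ρ_SOR = 0.962855.

ρ_SOR = 0.962855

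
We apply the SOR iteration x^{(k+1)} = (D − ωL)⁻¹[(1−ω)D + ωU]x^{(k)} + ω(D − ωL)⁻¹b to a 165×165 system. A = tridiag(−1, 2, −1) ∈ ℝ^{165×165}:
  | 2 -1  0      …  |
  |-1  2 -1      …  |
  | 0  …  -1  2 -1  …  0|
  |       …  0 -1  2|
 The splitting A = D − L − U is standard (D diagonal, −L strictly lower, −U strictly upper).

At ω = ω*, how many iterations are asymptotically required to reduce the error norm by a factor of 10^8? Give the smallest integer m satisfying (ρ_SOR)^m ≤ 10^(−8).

m = 487

[ρ_J] n=165: ρ(B_J) = cos(π/(n+1)) = cos(π/166) = 0.9998209.
√(1 − cos²(π/166)) = sin(π/166) ≈ 0.0189241.
Then 2/(1+√(1−ρ_J²)) = 2/(1+0.0189241); ω* = 2/1.0189241 = 1.9628547.
[ρ_SOR] ω* − 1 = 0.9628547.
(0.9628547)^m ≤ 10^{−8}  ⇒  m·ln(0.9628547) ≤ −8·ln10  ⇒  m ≥ 486.640  ⇒  m = 487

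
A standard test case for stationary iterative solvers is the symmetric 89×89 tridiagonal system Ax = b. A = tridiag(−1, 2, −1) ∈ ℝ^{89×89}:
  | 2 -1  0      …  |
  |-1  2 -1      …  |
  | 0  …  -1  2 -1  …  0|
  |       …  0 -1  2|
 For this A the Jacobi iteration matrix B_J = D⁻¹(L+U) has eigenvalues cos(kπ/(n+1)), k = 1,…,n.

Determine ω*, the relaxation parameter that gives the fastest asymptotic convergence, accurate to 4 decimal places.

[ρ_J] n=89: ρ(B_J) = cos(π/(n+1)) = cos(π/90) = 0.9994.
root = sin(π/90) = 0.03490  (since 1−cos² = sin²).
ω* = 2/(1 + 0.03490) = 2/1.03490 = 1.9326.
[ρ_SOR] ω* − 1 = 0.9326.

ω* = 1.9326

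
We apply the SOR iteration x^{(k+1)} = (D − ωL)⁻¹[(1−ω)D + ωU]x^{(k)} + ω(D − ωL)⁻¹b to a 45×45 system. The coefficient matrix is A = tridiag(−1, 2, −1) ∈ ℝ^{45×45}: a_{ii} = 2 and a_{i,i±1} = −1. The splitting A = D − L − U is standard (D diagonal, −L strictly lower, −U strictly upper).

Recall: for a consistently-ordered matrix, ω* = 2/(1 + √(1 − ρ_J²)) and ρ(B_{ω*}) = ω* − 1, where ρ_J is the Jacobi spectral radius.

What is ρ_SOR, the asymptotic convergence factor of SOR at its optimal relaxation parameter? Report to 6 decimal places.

spectrum of D⁻¹(L+U) = {cos(kπ/46) : 1≤k≤45}; ρ_J = cos(π/46) = 0.997669.
√(1 − cos²(π/46)) = sin(π/46) ≈ 0.0682424.
[ω*] 2 ÷ (1 + 0.0682424) = 2 ÷ 1.0682424 = 1.872234.
ρ(B_{ω*}) = ω*−1 = 0.872234

ρ_SOR = 0.872234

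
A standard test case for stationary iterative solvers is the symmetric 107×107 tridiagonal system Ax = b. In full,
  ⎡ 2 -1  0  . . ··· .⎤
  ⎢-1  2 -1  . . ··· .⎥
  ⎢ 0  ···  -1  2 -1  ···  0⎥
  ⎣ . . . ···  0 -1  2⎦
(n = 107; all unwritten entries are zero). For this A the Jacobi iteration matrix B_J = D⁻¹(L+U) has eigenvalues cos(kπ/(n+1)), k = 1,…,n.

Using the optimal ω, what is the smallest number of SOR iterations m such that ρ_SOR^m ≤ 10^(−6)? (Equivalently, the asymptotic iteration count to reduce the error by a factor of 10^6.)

[ρ_J] n=107: ρ(B_J) = cos(π/(n+1)) = cos(π/108) = 0.9995770.
√(1−ρ_J²) = |sin(π/108)| = 0.0290847
So ω* = 2/1.0290847 = 1.9434746 (Young).
ρ_SOR = ω* − 1 = 1.9434746 − 1 = 0.9434746.
For 6 digits: m = 6·ln10 / (−ln 0.9434746) = 13.8155/0.0581858 = 237.438; round up → m = 238.

m = 238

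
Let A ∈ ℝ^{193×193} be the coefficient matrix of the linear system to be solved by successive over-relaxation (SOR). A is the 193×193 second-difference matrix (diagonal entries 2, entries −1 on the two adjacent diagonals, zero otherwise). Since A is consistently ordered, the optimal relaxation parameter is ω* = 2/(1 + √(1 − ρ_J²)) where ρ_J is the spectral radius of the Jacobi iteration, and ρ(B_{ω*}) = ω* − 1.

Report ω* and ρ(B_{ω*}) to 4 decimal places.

ω* = 1.9681, ρ_SOR = 0.9681

½·tridiag(1,0,1) at n=193: λ_k = cos(kπ/194); max |λ| at k=1 ⇒ ρ_J = cos(π/194) ≈ 0.9999.
√(1−ρ_J²) simplifies to sin(π/194) = 0.01619.
Then 2/(1+√(1−ρ_J²)) = 2/(1+0.01619); ω* = 2/1.01619 = 1.9681.
At ω = 1.9681 every |λ(B_ω)| = ω−1, so ρ_SOR = 0.9681.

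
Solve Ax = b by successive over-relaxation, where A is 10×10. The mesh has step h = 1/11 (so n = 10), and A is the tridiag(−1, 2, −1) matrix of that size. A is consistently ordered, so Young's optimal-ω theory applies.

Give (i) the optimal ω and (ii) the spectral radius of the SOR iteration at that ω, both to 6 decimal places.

ω* = 1.560388, ρ_SOR = 0.560388

[ρ_J] n=10: ρ(B_J) = cos(π/(n+1)) = cos(π/11) = 0.959493.
√(1−ρ_J²) simplifies to sin(π/11) = 0.2817326.
Then 2/(1+√(1−ρ_J²)) = 2/(1+0.2817326); ω* = 2/1.2817326 = 1.560388.
[ρ_SOR] ω* − 1 = 0.560388.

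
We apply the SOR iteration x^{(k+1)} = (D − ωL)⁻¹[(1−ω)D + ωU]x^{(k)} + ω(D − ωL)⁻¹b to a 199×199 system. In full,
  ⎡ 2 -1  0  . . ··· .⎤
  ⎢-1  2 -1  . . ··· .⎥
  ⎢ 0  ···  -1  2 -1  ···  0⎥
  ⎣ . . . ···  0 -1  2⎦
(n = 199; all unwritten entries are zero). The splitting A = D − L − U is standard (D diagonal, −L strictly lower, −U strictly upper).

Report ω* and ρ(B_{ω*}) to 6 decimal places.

½·tridiag(1,0,1) at n=199: λ_k = cos(kπ/200); max |λ| at k=1 ⇒ ρ_J = cos(π/200) ≈ 0.999877.
√(1−ρ_J²) = |sin(π/200)| = 0.0157073
Young: ω* = 2/(1+√(1−ρ_J²)) = 2/(1+0.0157073) = 2/1.0157073 = 1.969071.
ρ_SOR = ω* − 1 ≈ 0.969071.

ω* = 1.969071, ρ_SOR = 0.969071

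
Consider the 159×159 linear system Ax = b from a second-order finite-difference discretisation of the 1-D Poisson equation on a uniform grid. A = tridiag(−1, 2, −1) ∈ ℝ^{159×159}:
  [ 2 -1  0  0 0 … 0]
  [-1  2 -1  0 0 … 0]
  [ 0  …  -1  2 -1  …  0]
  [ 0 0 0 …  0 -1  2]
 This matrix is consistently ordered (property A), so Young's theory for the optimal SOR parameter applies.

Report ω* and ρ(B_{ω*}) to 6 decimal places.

ω* = 1.961489, ρ_SOR = 0.961489

B_J for the 159×159 system has eigenvalues cos(kπ/160); ρ_J = cos(π/160) = 0.999807.
√(1−ρ_J²) = |sin(π/160)| = 0.0196337
Then 2/(1+√(1−ρ_J²)) = 2/(1+0.0196337); ω* = 2/1.0196337 = 1.961489.
At ω = 1.961489 every |λ(B_ω)| = ω−1, so ρ_SOR = 0.961489.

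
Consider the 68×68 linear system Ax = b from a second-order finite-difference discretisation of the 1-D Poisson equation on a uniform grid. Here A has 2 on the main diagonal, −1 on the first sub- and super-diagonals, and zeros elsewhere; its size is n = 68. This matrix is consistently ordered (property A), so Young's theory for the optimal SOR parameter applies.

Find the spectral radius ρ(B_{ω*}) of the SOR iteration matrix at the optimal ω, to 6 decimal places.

½·tridiag(1,0,1) at n=68: λ_k = cos(kπ/69); max |λ| at k=1 ⇒ ρ_J = cos(π/69) ≈ 0.998964.
root = sin(π/69) = 0.0455146  (since 1−cos² = sin²).
So ω* = 2/1.0455146 = 1.912934 (Young).
At ω = 1.912934 every |λ(B_ω)| = ω−1, so ρ_SOR = 0.912934.

ρ_SOR = 0.912934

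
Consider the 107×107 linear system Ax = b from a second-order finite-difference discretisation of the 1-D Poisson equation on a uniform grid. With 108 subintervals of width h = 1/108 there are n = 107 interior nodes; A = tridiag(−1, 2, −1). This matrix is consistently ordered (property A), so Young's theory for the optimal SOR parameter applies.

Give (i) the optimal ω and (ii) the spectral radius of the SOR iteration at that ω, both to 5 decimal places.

With n=107, ρ(Jacobi) = cos(π/108) = 0.99958.
√(1−ρ_J²) = |sin(π/108)| = 0.029085
Then 2/(1+√(1−ρ_J²)) = 2/(1+0.029085); ω* = 2/1.029085 = 1.94347.
ρ_SOR = ω* − 1 ≈ 0.94347.

ω* = 1.94347, ρ_SOR = 0.94347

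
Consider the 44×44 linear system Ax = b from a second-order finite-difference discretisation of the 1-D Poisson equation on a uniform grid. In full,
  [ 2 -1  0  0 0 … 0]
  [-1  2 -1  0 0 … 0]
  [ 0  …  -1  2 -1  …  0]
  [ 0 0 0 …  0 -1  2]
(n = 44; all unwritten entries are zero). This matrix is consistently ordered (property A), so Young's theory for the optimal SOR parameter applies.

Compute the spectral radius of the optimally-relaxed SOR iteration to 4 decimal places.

ρ_SOR = 0.8696

n=44: λ(B_J) = 1 − λ(A)/2 = cos(kπ/45); k=1 gives ρ_J = 0.9976.
root = sin(π/45) = 0.06976  (since 1−cos² = sin²).
Young: ω* = 2/(1+√(1−ρ_J²)) = 2/(1+0.06976) = 2/1.06976 = 1.8696.
ρ(B_{ω*}) = ω*−1 = 0.8696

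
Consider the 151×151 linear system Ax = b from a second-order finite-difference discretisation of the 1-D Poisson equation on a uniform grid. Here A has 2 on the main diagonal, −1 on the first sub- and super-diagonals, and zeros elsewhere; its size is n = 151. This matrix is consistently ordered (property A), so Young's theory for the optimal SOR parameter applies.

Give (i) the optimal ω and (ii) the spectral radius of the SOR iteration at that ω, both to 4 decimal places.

ω* = 1.9595, ρ_SOR = 0.9595

[ρ_J] n=151: ρ(B_J) = cos(π/(n+1)) = cos(π/152) = 0.9998.
√(1−ρ_J²) = |sin(π/152)| = 0.02067
[ω*] 2 ÷ (1 + 0.02067) = 2 ÷ 1.02067 = 1.9595.
ρ(B_{ω*}) = ω*−1 = 0.9595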